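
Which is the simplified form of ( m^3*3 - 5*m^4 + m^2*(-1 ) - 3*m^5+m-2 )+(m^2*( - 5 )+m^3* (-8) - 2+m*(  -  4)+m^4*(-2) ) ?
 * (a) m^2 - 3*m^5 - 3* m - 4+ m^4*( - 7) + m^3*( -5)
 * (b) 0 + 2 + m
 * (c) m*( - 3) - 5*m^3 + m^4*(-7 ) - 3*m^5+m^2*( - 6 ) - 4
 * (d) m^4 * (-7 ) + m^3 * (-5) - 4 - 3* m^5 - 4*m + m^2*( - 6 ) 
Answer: c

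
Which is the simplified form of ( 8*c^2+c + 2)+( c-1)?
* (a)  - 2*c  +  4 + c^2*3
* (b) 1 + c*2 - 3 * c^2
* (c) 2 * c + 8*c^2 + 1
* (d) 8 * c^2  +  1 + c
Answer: c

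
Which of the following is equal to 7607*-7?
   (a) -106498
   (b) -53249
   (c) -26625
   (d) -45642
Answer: b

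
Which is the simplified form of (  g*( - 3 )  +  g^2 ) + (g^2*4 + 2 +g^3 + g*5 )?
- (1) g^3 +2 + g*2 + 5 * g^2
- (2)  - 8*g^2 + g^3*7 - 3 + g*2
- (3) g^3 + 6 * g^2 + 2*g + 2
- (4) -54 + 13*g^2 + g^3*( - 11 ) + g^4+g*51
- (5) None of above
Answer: 1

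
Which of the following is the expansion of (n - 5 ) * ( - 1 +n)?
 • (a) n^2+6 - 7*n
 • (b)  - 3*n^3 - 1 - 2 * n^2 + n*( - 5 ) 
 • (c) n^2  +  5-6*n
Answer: c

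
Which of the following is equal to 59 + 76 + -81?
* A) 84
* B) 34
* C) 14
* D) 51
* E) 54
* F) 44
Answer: E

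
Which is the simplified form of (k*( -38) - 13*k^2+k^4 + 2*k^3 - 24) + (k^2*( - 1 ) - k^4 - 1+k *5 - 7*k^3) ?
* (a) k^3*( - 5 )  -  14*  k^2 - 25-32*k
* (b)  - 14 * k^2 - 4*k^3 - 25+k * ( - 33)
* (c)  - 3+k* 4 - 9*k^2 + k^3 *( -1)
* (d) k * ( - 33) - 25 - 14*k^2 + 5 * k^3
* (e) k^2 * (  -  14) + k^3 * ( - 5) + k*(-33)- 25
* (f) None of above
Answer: e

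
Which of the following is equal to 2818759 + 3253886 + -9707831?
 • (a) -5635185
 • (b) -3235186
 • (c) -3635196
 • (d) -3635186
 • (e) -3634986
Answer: d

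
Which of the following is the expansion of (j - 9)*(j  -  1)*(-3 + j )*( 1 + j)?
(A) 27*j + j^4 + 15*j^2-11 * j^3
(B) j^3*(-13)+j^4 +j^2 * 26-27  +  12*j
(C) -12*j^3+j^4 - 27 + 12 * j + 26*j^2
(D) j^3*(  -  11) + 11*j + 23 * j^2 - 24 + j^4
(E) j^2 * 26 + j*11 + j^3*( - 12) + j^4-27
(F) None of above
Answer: C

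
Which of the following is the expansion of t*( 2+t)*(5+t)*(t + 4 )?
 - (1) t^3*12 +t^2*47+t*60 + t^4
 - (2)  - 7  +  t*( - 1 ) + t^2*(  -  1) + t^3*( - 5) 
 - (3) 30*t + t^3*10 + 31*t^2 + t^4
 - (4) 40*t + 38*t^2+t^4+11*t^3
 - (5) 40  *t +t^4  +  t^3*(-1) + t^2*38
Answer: 4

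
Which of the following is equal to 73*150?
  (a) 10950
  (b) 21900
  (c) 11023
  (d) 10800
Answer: a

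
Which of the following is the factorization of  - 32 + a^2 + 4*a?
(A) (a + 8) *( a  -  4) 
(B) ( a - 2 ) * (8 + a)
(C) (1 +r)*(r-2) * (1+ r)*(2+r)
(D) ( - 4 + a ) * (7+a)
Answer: A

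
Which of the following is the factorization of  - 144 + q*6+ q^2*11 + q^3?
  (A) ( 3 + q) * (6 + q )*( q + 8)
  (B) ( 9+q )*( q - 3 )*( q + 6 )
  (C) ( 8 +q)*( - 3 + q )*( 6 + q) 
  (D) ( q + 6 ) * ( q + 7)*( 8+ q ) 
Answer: C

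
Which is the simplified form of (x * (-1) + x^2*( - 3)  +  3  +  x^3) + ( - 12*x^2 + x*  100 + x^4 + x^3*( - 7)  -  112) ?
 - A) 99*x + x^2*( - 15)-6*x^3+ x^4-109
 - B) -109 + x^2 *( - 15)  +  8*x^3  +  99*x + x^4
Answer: A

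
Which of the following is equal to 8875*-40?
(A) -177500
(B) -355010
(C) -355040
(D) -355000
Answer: D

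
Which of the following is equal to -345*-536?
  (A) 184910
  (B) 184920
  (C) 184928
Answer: B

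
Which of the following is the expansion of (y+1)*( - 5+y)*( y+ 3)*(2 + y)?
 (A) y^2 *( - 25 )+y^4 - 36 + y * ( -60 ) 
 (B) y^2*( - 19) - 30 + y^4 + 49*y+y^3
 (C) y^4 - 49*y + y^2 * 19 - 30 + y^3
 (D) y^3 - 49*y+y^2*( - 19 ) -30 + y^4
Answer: D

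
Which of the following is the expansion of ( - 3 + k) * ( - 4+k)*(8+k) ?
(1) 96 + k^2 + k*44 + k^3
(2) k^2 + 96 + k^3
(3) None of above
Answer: 3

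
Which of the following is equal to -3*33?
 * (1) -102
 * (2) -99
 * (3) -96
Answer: 2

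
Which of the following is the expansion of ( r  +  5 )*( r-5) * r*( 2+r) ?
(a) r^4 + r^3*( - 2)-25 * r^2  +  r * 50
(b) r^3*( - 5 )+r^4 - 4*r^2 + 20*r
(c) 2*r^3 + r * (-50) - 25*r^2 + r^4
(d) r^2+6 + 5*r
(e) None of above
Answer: c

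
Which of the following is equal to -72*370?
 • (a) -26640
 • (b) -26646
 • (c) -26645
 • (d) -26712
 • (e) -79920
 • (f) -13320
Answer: a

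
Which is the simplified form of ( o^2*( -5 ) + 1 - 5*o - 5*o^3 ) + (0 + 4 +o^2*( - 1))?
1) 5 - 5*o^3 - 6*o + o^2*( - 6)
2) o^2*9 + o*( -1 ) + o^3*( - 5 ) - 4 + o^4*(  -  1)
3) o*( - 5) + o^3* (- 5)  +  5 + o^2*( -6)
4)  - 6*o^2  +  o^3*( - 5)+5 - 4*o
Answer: 3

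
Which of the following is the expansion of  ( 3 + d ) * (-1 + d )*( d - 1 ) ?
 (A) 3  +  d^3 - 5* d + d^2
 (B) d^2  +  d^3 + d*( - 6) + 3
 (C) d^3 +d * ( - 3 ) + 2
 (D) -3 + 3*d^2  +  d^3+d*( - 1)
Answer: A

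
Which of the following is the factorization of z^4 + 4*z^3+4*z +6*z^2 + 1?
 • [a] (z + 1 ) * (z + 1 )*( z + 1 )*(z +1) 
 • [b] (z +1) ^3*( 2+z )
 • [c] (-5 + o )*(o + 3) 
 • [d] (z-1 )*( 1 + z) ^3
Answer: a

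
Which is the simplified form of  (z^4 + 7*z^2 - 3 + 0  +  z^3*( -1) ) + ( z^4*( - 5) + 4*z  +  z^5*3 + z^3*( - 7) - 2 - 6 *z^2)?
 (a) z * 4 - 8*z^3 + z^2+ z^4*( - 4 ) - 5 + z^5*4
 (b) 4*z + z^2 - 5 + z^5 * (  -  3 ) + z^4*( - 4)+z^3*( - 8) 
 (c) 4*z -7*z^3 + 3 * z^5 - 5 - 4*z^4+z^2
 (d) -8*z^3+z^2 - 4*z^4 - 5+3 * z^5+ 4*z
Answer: d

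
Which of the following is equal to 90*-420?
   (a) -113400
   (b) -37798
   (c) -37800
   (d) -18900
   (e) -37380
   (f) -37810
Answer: c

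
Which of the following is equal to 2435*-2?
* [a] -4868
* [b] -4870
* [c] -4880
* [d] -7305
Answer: b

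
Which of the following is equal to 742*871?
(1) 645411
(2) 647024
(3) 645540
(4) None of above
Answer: 4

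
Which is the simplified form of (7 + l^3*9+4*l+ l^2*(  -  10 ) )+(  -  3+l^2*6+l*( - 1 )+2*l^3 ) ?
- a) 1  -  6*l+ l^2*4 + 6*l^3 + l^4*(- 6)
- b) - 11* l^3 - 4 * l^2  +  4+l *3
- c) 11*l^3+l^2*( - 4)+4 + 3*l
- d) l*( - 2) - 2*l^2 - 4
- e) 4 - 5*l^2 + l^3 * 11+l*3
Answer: c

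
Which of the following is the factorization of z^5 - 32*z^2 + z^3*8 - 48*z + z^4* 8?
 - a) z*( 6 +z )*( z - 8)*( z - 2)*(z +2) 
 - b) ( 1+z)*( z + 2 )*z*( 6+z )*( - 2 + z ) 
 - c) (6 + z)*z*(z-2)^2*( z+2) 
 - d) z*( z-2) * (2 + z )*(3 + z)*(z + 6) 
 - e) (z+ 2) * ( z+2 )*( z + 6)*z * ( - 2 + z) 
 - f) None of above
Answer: e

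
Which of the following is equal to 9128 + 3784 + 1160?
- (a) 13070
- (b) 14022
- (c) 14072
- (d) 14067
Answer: c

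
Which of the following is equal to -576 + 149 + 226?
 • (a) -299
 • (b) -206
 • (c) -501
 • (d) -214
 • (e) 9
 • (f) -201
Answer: f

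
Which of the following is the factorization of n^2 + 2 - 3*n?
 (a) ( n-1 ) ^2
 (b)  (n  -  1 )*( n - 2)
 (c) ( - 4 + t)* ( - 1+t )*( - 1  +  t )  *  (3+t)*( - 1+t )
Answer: b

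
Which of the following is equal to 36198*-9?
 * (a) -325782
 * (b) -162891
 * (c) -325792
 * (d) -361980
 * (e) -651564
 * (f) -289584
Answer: a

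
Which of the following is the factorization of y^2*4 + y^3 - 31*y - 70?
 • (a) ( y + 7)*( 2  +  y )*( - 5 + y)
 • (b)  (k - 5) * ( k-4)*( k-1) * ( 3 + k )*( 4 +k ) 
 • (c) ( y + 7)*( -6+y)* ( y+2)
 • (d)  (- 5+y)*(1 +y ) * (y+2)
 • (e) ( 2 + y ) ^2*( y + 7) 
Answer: a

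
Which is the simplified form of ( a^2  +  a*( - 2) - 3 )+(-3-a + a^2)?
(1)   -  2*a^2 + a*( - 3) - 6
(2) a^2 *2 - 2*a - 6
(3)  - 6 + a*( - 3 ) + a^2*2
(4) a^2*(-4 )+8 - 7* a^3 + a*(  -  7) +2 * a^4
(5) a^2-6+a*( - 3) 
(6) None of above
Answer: 3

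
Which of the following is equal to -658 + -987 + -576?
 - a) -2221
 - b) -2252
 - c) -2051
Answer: a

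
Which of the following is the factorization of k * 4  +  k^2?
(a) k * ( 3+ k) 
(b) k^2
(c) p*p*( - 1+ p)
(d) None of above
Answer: d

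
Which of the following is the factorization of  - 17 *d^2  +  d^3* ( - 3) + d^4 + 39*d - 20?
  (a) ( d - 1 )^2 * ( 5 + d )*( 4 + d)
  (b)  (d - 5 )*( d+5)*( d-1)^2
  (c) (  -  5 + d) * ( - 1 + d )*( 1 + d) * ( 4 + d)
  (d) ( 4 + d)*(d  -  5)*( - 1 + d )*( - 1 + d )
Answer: d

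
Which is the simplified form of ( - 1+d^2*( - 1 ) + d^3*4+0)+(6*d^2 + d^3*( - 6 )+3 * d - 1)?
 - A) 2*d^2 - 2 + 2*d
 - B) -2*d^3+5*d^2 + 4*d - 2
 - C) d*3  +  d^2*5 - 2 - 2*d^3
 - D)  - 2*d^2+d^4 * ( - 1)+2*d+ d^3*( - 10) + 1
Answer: C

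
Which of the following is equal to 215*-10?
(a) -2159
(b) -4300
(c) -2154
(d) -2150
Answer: d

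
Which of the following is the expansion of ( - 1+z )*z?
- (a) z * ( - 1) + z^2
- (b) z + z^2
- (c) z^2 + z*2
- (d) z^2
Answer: a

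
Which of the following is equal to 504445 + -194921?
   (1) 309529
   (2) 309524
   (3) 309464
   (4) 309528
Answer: 2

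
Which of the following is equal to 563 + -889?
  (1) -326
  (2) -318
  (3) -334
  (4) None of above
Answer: 1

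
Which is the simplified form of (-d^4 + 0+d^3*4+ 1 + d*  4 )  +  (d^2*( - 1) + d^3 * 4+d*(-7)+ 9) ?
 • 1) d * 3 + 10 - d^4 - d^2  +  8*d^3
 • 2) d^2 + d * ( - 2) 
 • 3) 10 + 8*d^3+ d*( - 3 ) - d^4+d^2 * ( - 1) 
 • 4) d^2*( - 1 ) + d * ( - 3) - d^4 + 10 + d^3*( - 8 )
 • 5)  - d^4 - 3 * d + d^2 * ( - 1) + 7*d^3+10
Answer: 3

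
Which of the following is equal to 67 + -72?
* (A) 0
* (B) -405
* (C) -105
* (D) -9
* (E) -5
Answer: E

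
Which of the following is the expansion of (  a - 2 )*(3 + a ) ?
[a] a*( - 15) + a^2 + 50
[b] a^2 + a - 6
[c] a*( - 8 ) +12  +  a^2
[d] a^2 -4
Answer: b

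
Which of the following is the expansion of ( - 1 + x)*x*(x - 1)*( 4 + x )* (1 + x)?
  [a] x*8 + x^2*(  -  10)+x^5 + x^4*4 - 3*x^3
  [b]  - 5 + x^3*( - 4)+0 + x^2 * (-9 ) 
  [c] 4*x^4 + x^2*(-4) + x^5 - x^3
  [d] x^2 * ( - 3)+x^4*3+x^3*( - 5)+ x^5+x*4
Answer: d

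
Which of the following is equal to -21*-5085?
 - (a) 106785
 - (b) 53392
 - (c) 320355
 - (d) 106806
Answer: a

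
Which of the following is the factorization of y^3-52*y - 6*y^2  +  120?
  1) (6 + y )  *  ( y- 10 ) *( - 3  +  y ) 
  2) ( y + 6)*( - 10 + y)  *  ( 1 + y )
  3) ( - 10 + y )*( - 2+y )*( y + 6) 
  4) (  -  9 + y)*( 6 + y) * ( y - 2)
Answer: 3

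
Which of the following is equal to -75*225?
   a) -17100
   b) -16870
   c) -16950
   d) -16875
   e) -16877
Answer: d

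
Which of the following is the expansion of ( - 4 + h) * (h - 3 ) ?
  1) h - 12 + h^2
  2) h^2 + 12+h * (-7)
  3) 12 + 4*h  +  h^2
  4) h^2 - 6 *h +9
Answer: 2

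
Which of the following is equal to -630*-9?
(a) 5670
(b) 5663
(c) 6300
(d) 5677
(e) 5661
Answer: a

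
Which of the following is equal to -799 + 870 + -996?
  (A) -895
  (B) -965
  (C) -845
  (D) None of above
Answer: D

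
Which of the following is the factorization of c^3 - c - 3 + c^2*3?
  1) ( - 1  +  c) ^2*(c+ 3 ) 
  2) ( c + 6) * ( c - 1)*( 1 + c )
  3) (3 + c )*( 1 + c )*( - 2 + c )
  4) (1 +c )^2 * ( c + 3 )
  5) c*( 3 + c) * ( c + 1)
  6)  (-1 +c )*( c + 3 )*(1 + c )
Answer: 6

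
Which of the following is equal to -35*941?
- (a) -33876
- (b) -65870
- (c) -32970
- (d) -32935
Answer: d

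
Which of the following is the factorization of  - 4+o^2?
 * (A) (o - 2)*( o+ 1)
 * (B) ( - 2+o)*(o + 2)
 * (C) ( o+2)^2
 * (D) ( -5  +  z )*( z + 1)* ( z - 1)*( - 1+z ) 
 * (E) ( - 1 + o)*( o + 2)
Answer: B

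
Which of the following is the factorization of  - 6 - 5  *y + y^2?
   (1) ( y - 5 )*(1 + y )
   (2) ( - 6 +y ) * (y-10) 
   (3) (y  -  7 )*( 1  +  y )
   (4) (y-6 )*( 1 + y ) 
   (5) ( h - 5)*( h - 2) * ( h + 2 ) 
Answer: 4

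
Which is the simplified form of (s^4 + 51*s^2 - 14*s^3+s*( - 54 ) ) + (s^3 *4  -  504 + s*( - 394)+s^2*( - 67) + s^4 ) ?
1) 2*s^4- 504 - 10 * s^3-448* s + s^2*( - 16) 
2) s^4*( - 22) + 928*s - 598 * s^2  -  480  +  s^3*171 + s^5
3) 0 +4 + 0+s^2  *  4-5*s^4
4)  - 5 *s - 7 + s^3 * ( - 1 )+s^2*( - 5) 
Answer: 1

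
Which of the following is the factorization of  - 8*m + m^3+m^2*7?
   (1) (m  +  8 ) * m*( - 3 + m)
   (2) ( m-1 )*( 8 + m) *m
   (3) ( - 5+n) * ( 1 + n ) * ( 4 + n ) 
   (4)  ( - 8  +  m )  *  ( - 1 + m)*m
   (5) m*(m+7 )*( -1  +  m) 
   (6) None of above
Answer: 2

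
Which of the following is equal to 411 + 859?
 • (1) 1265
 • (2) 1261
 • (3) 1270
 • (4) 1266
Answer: 3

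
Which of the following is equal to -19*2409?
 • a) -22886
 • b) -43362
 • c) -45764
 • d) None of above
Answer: d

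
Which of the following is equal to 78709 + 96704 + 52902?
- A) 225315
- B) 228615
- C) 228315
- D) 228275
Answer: C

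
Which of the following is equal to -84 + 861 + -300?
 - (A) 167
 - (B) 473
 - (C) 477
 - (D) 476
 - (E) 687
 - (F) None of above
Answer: C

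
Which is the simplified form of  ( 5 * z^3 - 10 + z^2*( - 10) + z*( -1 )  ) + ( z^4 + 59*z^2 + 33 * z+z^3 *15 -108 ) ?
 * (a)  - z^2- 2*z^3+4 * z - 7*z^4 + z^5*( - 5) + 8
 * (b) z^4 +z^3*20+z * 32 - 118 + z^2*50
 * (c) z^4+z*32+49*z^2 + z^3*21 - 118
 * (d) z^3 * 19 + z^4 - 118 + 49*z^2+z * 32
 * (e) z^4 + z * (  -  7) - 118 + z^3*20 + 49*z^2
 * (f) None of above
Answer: f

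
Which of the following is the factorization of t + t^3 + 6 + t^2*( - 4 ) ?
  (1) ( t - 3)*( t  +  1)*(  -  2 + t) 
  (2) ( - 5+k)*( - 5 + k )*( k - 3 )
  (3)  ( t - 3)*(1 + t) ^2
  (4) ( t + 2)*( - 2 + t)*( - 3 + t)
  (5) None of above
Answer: 1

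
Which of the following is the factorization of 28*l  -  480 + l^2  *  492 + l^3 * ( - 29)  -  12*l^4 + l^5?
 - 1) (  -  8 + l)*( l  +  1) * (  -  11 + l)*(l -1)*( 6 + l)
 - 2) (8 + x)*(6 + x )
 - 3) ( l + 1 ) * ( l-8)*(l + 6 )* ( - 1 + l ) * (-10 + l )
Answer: 3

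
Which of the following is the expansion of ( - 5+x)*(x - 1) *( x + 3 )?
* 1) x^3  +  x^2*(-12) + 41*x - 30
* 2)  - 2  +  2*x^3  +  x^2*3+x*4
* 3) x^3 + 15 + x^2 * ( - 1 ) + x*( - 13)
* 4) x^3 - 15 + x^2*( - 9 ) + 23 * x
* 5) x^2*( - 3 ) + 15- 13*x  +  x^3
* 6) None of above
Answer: 5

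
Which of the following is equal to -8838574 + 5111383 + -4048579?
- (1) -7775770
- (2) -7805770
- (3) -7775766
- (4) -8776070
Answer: 1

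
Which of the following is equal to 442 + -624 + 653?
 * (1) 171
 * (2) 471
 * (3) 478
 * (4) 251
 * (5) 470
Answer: 2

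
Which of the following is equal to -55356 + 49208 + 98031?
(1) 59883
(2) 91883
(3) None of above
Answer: 2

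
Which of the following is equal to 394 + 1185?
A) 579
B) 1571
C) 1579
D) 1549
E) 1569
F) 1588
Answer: C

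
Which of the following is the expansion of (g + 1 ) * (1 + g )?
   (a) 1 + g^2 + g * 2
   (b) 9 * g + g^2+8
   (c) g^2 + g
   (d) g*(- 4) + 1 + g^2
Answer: a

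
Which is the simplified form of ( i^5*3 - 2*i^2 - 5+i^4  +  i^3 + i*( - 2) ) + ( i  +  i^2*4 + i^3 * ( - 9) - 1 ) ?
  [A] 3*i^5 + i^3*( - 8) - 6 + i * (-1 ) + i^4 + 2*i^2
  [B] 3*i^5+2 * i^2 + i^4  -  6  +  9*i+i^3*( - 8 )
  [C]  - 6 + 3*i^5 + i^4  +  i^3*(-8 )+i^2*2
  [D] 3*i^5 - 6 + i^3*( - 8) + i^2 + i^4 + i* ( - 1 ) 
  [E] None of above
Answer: A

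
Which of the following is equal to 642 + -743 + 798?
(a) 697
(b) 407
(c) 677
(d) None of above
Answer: a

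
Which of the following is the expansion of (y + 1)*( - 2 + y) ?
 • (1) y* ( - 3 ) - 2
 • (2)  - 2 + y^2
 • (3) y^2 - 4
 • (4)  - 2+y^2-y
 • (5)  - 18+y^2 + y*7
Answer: 4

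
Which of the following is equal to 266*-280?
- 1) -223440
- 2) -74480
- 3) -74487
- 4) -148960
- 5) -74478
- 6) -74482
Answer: 2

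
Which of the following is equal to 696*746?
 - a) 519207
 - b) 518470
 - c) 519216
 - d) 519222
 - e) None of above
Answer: c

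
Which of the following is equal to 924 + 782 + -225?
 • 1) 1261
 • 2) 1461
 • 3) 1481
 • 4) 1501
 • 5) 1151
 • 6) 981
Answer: 3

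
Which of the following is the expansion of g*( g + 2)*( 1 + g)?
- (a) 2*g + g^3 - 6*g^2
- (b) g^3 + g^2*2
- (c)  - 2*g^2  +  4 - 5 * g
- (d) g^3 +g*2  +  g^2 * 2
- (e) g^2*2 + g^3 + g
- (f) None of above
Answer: f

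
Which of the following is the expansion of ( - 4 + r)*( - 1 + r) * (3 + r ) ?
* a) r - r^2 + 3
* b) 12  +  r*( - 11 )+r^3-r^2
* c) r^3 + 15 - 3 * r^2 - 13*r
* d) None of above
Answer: d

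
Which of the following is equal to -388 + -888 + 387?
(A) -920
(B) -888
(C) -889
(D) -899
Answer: C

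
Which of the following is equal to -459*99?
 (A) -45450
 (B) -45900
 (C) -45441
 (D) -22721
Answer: C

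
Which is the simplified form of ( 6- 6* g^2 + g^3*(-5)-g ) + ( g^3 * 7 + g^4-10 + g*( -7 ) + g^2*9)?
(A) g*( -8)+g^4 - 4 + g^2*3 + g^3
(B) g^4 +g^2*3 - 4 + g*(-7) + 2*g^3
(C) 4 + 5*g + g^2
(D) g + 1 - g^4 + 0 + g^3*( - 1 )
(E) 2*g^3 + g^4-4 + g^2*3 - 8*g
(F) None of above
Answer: E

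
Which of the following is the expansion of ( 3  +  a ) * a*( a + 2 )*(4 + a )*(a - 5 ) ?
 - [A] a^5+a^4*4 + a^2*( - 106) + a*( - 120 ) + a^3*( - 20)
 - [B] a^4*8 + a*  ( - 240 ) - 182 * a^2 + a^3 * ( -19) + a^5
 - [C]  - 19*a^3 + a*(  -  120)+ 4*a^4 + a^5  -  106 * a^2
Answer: C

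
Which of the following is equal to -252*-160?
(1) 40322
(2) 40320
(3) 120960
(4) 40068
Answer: 2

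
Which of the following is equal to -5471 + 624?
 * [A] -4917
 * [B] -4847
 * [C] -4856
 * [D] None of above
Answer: B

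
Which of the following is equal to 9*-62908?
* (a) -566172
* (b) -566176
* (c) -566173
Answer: a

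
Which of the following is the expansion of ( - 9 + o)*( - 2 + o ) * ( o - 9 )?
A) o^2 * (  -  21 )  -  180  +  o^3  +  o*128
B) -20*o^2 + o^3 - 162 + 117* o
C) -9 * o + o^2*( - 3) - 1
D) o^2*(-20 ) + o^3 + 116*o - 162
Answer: B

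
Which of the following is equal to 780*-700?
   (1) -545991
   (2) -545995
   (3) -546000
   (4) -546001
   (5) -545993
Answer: 3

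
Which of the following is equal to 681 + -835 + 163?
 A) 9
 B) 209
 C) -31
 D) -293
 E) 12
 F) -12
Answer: A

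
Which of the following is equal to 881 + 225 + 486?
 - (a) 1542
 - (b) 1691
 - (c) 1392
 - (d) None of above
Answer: d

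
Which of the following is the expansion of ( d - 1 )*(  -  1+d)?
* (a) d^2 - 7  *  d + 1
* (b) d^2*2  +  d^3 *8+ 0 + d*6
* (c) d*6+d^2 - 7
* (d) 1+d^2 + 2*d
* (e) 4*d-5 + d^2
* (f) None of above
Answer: f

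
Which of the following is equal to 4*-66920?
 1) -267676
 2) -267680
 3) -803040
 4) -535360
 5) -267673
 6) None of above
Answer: 2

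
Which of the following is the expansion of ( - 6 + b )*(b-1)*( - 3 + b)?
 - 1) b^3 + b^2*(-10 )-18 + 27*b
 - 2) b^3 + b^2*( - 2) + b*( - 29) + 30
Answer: 1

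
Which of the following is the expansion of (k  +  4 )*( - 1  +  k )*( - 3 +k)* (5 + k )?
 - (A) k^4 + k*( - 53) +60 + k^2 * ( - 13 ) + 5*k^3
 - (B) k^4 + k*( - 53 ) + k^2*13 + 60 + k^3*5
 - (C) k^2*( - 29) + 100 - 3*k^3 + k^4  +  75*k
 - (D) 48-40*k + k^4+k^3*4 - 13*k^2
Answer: A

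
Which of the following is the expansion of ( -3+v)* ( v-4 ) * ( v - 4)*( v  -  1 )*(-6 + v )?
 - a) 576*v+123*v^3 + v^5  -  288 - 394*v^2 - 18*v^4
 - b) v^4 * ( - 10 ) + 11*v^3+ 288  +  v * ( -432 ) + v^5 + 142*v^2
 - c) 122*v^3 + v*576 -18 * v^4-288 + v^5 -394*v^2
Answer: a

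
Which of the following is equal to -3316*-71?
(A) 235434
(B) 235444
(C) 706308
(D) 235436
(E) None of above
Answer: D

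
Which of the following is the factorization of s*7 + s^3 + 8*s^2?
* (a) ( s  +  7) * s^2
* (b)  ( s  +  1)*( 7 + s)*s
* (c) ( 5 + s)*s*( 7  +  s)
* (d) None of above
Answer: b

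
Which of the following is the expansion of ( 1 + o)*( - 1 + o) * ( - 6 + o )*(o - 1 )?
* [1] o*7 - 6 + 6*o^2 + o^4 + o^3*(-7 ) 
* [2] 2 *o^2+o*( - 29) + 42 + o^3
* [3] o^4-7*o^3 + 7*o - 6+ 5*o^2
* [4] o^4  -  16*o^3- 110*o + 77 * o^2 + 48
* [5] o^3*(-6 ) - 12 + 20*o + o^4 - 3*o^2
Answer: 3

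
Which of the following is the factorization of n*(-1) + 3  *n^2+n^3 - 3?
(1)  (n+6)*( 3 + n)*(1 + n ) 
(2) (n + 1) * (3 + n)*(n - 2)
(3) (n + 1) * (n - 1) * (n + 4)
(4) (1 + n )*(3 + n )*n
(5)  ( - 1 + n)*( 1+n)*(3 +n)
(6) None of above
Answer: 5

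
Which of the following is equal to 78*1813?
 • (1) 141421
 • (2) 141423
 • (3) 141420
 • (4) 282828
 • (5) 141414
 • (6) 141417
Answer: 5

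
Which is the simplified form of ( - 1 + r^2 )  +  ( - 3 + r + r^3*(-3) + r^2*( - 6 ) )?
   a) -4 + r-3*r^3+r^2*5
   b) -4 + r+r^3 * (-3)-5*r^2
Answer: b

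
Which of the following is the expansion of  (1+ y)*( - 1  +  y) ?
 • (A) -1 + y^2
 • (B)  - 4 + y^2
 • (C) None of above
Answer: A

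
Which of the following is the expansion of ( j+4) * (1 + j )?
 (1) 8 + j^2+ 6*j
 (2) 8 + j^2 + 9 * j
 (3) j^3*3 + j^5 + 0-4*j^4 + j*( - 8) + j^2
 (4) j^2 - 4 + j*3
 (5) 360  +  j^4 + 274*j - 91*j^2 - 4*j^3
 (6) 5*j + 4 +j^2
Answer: 6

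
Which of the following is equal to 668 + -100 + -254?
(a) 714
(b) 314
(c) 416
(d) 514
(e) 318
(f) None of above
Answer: b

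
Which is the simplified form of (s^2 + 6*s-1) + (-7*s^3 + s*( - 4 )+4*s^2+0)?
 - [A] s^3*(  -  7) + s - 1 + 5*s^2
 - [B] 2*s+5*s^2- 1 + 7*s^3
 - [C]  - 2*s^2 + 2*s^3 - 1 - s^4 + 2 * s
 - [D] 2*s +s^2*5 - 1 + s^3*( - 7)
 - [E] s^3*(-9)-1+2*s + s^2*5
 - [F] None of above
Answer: D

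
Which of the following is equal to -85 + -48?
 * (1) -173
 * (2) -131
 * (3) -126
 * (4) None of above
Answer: 4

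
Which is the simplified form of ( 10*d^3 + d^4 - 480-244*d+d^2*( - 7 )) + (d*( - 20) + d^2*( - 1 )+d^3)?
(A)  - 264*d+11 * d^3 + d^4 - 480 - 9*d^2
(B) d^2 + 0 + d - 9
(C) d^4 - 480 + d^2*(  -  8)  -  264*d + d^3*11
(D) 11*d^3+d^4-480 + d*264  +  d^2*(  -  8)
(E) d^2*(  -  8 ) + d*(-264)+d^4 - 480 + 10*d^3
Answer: C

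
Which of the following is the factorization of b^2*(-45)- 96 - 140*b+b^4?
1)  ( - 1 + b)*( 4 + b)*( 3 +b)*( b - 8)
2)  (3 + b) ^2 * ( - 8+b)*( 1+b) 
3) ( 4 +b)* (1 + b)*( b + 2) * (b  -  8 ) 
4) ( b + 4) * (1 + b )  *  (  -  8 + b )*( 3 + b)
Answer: 4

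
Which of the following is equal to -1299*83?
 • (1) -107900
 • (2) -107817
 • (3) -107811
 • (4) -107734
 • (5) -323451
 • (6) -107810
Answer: 2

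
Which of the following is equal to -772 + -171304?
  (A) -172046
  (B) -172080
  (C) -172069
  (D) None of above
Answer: D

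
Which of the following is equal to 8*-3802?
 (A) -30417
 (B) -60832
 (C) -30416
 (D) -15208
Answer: C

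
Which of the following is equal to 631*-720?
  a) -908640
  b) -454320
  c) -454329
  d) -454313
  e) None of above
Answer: b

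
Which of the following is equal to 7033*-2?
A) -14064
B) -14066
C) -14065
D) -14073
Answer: B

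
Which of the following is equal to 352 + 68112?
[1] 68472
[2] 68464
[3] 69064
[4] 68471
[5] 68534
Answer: 2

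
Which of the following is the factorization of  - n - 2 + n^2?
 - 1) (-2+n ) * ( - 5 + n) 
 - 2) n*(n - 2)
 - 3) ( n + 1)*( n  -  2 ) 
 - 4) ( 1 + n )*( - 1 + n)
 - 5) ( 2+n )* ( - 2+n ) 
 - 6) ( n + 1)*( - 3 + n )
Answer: 3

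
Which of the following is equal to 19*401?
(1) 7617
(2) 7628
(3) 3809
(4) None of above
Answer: 4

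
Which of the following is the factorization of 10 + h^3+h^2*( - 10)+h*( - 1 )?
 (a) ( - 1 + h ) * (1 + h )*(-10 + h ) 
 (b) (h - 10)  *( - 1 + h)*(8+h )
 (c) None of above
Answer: a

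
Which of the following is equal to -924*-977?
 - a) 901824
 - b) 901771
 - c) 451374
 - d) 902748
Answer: d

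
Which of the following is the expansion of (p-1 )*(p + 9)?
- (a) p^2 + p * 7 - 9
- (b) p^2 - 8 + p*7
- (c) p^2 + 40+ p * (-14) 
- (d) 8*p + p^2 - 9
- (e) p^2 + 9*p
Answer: d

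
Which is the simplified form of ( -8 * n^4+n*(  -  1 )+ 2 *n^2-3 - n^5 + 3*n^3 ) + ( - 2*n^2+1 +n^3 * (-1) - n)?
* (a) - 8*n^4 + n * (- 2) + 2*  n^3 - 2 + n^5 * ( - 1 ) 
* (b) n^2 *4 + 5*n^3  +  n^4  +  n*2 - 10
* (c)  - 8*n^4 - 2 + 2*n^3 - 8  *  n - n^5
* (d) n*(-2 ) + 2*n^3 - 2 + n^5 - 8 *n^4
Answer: a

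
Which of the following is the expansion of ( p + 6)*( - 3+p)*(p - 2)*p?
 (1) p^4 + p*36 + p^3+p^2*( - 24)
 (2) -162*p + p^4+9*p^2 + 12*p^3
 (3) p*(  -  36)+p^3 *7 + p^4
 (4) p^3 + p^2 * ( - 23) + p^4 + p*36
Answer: 1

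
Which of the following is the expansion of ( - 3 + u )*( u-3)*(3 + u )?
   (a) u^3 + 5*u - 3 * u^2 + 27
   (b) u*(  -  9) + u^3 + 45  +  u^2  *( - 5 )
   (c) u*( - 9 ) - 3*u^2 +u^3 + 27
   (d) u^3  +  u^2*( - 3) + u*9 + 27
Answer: c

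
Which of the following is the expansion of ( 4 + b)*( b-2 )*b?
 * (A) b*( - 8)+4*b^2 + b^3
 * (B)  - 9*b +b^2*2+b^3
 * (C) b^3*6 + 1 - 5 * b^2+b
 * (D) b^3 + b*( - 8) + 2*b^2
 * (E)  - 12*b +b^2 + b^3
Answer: D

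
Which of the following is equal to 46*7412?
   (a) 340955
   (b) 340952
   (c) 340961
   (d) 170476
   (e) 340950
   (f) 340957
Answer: b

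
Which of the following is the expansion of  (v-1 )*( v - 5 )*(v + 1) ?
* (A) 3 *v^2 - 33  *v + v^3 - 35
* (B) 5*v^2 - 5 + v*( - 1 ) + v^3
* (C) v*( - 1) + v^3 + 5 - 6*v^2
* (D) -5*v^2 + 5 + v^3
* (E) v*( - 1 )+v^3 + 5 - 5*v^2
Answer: E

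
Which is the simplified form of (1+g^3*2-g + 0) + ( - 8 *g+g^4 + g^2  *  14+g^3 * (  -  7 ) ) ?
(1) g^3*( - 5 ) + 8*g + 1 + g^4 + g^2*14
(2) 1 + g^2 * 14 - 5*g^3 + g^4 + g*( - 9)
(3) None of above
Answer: 2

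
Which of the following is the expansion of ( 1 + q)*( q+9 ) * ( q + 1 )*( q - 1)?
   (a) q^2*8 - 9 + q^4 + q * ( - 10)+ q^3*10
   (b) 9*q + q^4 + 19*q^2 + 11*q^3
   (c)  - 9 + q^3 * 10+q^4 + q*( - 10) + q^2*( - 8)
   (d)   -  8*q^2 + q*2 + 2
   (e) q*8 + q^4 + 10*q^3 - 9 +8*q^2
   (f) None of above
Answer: a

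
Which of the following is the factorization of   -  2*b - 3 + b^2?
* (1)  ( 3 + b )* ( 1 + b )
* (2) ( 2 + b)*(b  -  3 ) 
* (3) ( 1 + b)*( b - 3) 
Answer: 3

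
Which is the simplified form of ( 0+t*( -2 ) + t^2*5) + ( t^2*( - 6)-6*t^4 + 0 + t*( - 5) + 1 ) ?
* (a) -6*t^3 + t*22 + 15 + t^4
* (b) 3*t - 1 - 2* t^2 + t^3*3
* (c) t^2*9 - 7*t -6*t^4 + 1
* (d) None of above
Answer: d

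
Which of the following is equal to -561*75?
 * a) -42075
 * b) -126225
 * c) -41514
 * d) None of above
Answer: a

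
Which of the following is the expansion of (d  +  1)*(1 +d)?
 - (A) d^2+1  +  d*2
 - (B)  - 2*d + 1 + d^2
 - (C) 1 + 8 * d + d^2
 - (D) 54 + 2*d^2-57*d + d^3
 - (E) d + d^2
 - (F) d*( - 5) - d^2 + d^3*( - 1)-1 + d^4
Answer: A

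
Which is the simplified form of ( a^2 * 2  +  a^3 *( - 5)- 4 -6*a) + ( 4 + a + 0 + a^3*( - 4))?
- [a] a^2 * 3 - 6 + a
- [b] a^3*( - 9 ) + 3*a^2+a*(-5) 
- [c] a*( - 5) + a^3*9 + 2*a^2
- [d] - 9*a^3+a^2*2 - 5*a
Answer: d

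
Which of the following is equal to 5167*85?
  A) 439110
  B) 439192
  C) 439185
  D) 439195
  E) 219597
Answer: D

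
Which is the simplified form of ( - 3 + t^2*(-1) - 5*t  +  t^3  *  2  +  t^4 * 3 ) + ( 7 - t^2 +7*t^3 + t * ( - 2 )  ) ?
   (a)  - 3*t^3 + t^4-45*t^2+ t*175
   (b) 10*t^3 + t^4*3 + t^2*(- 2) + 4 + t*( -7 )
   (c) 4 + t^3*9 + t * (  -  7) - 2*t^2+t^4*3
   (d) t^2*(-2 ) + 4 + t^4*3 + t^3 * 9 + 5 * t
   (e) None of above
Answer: c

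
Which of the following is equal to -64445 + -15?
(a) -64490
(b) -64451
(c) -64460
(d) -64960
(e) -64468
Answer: c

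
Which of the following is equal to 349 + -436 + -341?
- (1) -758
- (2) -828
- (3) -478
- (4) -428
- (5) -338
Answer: 4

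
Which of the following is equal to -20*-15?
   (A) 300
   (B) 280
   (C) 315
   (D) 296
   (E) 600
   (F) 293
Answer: A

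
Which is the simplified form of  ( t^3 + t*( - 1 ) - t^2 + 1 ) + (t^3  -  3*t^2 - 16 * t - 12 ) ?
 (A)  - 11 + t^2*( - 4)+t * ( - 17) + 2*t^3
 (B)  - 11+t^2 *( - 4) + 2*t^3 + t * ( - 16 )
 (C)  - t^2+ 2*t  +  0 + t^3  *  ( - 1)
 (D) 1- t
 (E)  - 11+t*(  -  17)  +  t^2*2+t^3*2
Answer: A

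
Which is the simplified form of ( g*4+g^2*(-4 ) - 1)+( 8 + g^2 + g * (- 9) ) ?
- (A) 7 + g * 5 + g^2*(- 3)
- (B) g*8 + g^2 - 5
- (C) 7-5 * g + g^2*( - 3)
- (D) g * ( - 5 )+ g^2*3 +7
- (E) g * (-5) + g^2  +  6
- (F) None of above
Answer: C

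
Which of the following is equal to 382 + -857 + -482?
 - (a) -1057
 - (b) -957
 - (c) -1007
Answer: b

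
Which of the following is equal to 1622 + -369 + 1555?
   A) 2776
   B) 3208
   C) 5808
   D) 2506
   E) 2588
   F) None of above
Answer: F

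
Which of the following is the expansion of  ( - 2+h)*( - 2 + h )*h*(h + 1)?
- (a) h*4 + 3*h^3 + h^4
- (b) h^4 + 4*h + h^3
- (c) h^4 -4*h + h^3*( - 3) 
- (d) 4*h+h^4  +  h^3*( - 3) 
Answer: d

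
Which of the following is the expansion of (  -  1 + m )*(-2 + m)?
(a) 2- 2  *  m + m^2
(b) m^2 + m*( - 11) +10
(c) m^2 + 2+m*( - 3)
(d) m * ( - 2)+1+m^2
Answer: c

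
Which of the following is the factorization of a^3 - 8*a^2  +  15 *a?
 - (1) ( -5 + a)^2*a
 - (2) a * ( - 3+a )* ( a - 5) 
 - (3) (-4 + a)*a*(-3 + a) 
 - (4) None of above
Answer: 2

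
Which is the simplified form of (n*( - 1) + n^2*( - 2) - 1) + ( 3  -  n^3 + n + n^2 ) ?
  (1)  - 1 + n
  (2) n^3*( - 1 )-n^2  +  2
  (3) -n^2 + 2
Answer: 2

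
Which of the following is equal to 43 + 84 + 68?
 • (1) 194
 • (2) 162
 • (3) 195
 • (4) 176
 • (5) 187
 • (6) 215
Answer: 3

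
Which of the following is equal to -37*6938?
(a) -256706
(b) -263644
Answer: a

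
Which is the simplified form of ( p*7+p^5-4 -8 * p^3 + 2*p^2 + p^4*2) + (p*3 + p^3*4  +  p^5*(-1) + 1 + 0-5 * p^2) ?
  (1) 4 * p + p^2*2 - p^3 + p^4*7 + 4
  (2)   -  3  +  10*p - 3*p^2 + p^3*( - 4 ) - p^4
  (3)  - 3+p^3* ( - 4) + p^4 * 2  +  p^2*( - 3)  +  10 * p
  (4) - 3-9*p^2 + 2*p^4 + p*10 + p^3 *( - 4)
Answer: 3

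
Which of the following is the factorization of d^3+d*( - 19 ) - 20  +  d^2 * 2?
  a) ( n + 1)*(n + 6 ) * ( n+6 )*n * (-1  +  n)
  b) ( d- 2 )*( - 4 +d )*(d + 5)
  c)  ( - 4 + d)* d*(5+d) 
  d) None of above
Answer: d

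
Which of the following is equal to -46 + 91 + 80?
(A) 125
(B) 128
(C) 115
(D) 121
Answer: A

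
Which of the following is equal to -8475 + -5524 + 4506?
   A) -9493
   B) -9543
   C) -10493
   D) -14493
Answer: A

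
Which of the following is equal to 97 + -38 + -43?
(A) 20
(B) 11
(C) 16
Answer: C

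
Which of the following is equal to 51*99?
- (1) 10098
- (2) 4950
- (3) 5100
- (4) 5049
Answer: 4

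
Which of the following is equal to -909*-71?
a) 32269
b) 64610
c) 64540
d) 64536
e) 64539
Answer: e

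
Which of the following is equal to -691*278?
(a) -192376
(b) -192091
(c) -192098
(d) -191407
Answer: c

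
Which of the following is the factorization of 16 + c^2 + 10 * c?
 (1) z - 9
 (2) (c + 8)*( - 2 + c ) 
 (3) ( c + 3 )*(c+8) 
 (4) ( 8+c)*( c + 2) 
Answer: 4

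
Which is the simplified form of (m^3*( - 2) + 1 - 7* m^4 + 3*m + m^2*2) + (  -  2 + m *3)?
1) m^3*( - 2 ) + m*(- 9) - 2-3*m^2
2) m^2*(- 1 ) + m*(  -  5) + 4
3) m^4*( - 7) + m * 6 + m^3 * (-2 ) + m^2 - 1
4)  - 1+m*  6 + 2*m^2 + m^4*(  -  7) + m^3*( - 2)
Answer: 4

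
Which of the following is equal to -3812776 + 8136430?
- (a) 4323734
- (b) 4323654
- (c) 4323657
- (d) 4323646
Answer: b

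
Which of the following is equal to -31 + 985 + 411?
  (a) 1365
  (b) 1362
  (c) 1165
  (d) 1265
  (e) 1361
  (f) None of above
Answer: a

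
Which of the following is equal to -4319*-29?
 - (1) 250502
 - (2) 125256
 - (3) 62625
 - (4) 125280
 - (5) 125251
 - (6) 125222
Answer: 5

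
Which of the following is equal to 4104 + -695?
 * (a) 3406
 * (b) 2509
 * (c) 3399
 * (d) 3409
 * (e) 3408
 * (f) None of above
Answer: d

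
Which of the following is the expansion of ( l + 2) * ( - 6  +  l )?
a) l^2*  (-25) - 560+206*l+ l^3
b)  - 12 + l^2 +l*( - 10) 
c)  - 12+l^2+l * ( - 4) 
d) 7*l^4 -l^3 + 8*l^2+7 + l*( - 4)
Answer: c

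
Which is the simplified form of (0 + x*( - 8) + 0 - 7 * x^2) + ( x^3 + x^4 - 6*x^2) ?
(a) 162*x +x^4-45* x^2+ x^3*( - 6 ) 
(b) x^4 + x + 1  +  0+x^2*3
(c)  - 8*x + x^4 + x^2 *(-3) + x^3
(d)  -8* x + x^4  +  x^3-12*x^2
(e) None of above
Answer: e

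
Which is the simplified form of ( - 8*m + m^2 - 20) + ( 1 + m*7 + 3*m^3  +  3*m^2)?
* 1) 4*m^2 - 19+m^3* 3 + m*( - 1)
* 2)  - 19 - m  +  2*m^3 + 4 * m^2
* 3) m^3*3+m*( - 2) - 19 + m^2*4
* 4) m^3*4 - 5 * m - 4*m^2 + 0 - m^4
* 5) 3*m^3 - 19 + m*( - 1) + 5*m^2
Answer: 1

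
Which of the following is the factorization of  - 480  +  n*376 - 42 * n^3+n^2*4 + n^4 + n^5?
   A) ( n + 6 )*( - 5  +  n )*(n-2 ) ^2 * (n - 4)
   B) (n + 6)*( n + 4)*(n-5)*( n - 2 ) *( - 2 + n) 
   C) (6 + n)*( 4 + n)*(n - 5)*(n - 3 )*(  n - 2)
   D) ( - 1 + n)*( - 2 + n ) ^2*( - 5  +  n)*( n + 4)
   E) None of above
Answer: B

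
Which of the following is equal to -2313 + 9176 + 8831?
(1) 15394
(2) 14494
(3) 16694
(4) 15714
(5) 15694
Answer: 5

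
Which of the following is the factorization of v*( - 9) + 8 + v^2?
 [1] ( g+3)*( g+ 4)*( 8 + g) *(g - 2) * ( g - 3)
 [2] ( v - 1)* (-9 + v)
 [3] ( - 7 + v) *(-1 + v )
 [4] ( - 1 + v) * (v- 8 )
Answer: 4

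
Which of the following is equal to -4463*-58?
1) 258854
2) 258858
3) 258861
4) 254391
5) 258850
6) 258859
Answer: 1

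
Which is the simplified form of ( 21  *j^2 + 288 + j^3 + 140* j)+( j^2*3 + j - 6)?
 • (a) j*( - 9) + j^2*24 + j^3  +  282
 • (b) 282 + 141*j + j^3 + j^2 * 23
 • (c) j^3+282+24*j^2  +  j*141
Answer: c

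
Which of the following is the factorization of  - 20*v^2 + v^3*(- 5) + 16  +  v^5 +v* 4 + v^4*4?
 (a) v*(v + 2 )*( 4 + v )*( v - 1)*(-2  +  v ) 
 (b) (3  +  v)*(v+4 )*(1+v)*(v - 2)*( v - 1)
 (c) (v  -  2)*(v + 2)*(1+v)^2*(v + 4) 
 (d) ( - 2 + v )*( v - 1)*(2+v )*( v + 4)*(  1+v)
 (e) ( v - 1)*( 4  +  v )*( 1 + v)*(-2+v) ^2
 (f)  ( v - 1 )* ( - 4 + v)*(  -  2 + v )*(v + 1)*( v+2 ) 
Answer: d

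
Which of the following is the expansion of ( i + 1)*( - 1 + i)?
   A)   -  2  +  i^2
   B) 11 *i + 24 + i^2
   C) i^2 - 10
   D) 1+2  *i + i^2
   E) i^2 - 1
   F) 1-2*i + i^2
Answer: E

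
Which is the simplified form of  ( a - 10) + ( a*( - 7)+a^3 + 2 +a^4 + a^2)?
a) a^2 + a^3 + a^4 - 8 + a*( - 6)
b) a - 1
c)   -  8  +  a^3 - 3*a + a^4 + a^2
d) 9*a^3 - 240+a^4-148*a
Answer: a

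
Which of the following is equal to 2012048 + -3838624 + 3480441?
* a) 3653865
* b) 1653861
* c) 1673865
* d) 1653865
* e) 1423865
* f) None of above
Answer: d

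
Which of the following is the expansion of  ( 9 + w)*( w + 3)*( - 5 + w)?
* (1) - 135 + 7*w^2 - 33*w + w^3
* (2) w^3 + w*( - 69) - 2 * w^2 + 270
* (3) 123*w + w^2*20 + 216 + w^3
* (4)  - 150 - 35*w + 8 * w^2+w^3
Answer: 1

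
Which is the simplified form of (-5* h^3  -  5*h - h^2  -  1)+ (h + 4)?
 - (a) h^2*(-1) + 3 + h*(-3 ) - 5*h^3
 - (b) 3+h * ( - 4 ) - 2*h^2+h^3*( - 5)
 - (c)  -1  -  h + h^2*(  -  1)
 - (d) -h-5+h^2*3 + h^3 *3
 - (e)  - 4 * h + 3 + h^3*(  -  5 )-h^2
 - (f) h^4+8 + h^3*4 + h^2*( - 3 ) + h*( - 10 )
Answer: e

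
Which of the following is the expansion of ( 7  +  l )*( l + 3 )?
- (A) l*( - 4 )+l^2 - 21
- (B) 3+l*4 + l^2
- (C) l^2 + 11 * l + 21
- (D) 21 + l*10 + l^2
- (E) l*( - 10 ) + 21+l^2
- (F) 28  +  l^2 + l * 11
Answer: D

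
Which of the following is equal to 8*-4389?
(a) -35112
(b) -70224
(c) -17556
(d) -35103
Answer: a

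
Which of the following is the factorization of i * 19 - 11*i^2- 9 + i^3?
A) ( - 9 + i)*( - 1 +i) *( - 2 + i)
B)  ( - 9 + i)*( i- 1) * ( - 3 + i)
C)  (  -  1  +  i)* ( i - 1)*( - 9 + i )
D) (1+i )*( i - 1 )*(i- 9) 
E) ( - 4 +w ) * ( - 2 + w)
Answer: C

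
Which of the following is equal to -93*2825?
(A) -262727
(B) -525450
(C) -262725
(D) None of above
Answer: C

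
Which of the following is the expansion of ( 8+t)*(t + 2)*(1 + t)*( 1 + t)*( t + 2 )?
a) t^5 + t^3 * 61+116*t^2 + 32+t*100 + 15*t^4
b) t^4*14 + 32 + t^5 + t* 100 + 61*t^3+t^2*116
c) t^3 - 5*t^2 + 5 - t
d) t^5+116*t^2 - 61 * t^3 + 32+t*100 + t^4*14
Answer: b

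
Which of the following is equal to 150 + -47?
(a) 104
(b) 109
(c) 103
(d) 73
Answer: c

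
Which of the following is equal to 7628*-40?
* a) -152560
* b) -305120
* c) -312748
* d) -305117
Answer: b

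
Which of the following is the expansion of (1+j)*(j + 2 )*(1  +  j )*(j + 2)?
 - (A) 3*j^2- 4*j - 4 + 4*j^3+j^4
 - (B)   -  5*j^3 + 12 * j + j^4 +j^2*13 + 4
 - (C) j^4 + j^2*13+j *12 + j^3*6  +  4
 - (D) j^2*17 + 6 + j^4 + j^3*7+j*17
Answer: C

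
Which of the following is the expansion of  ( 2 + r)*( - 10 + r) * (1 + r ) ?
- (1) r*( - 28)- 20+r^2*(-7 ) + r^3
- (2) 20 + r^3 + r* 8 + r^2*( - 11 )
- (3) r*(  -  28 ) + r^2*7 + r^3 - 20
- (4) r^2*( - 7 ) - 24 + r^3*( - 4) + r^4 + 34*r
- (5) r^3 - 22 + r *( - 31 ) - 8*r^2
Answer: 1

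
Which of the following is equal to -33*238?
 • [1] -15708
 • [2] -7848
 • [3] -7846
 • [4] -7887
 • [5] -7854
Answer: 5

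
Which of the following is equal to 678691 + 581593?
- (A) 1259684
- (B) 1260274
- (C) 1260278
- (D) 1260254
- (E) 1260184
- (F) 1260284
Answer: F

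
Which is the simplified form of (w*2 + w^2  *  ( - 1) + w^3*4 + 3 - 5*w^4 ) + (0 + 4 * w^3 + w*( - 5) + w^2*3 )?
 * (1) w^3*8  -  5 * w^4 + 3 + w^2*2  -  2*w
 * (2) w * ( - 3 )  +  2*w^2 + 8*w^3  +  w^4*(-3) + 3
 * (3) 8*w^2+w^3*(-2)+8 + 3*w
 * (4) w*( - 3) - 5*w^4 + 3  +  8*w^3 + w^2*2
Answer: 4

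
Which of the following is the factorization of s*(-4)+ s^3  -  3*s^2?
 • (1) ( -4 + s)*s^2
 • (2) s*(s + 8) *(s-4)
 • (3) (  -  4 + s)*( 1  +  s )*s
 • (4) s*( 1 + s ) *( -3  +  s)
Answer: 3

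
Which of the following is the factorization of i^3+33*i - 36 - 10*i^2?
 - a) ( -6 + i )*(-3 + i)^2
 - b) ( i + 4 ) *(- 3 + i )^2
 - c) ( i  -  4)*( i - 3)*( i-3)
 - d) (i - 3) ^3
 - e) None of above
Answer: c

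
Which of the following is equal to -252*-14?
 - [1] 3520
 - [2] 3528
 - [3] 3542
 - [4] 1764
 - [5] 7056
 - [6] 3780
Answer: 2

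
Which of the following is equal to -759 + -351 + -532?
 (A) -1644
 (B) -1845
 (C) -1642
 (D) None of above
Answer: C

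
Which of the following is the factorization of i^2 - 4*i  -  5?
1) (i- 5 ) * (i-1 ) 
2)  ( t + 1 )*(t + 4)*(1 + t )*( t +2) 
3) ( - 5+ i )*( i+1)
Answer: 3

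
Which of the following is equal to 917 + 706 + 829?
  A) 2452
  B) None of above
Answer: A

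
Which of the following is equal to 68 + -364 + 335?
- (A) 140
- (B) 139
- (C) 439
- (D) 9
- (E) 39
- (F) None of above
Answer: E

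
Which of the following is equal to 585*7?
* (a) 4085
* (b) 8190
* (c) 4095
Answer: c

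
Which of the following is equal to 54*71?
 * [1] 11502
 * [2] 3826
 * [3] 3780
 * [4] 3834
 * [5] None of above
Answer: 4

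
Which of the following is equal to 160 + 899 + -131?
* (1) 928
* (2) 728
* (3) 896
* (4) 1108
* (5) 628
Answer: 1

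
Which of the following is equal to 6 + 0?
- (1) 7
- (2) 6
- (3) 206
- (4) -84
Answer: 2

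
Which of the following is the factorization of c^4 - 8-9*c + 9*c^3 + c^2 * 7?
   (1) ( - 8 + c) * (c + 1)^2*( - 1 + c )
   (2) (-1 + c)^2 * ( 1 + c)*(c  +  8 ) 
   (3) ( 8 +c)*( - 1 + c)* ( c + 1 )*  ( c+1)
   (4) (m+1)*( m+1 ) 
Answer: 3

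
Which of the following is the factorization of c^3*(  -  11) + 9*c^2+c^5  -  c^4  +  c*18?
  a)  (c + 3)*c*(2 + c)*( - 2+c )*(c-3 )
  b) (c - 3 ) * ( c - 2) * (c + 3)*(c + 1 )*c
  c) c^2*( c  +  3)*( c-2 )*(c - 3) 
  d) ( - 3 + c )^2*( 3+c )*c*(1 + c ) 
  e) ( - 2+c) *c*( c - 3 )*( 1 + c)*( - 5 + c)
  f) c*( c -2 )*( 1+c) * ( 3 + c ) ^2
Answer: b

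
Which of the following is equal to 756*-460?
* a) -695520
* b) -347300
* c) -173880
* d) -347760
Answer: d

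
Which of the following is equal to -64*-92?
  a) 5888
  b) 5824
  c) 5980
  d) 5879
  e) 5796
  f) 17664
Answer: a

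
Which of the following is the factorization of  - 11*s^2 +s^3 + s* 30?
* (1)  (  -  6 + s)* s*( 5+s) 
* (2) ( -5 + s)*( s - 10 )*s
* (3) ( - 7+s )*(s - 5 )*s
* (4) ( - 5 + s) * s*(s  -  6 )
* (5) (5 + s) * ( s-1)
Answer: 4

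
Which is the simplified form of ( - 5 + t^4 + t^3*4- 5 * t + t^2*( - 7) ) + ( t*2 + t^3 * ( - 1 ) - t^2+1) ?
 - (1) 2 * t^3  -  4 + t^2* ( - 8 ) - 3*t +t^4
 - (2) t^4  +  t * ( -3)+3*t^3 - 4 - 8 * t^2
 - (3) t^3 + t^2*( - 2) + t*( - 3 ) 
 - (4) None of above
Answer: 2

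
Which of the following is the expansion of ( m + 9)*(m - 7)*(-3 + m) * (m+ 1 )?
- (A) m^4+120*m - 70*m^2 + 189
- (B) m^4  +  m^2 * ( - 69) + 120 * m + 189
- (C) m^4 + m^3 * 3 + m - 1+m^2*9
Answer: A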